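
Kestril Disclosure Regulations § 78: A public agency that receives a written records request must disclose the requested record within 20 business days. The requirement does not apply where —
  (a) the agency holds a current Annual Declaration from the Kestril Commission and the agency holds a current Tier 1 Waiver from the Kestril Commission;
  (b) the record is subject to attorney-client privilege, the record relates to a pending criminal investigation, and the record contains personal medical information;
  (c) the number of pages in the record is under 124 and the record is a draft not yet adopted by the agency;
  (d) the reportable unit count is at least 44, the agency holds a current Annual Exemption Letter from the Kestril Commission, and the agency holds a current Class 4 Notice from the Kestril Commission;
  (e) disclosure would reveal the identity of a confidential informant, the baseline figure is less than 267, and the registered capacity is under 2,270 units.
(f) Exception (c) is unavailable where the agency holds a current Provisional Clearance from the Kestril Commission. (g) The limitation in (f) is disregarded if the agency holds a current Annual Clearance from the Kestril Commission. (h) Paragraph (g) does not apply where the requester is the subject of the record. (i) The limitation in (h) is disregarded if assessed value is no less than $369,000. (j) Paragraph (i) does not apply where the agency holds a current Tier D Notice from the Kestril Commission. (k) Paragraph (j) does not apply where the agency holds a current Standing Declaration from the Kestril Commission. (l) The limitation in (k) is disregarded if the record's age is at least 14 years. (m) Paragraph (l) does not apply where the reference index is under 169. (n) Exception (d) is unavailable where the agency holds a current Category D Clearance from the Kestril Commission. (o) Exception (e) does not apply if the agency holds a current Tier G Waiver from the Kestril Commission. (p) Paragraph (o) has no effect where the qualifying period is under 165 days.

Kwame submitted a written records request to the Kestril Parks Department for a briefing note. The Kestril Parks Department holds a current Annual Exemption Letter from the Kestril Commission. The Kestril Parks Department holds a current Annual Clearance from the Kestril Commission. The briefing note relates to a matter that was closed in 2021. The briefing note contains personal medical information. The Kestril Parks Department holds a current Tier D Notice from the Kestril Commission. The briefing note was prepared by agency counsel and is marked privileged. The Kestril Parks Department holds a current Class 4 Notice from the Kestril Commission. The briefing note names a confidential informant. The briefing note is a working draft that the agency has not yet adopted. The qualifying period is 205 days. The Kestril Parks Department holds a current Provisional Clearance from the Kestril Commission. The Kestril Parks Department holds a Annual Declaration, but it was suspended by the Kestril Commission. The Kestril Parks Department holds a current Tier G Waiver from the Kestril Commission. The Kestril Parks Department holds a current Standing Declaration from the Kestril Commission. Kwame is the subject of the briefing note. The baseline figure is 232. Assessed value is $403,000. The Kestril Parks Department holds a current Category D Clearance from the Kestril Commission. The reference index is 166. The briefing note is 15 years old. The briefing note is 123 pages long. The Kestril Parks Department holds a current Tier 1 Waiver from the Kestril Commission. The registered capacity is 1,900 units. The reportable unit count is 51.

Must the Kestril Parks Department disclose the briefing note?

No — exception (c) applies; the Kestril Parks Department is not required to disclose the briefing note.

Exception (a) does not apply: the Annual Declaration is not current.
Exception (b) does not apply: the briefing note relates to a closed matter.
Exception (c) is satisfied on its face — the number of pages in the record is 123, under the 124 limit; the briefing note is an unadopted draft. Under paragraphs (f)–(m): (f) is triggered (a current Provisional Clearance is held), but is displaced by (g): (g) operates — a current Annual Clearance is held. (h) would limit (g) — Kwame is the subject of the briefing note — but (i) sets (h) aside: (i) operates against (h): assessed value is $403,000, meeting the $369,000 threshold. (j) is triggered (a current Tier D Notice is held), but is displaced by (k): (k) operates against (j): a current Standing Declaration is held. (l) is triggered (the record's age is 15 years, meeting the 14 years threshold), but is displaced by (m): (m) is triggered — the reference index is 166, under the 169 limit. Exception (c) stands.
Exception (d)'s conditions are all satisfied: the reportable unit count is 51, meeting the 44 threshold; a current Annual Exemption Letter is held; a current Class 4 Notice is held. Turning to paragraph (n): (n) operates — a current Category D Clearance is held. So (d) is unavailable.
All of (e)'s requirements are met (the briefing note names a confidential informant; the baseline figure is 232, less than the 267 limit; the registered capacity is 1,900 units, under the 2,270 units limit). Turning to paragraphs (o)–(p): (o) operates against (e): a current Tier G Waiver is held. (p) is not engaged (the qualifying period is 205 days, not under 165 days), so (o) stands. Exception (e) does not apply.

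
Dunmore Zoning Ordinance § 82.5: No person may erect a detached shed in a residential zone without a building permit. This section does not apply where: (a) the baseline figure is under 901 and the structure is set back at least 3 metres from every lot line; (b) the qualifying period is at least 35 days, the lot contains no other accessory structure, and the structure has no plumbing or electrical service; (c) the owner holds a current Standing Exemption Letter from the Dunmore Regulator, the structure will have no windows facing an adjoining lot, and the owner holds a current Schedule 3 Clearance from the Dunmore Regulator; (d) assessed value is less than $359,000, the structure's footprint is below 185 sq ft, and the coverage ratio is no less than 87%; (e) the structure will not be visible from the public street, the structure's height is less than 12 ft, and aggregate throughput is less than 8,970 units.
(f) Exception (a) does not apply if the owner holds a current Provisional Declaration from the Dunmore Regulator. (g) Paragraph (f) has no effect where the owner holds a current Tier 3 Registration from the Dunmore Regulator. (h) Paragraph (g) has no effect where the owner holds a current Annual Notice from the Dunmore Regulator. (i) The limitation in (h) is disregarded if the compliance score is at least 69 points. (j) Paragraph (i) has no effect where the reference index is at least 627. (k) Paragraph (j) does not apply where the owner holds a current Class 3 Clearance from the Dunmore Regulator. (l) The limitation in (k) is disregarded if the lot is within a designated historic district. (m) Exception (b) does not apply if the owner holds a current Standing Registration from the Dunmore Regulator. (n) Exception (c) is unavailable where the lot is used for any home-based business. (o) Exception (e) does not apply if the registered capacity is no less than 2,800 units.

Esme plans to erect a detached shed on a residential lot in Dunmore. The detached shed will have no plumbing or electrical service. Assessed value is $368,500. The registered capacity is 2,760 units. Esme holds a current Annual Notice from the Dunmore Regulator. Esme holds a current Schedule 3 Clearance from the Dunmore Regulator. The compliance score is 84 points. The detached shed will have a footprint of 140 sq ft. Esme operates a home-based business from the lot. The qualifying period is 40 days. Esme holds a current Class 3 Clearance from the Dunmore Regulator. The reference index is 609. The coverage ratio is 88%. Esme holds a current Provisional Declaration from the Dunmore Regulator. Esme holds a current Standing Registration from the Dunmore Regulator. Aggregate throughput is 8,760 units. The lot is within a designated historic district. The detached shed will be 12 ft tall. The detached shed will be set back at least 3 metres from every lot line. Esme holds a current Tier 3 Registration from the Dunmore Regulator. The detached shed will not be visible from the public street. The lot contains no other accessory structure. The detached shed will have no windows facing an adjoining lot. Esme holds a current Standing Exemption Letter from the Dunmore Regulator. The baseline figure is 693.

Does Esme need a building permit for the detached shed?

No — exception (a) applies; Esme does not need a building permit.

All of (a)'s requirements are met (the baseline figure is 693, under the 901 limit; the setback is at least 3 m on every side). Applying paragraphs (f)–(l): (f) would limit (a) — a current Provisional Declaration is held — but (g) sets (f) aside: (g) is engaged — a current Tier 3 Registration is held. (h) is engaged (a current Annual Notice is held), but is displaced by (i): (i) operates against (h): the compliance score is 84 points, meeting the 69 points threshold. (j), which would lift (i), is inapplicable — the reference index is 609, short of 627. So (a) applies.
Exception (b)'s conditions are all satisfied: the qualifying period is 40 days, meeting the 35 days threshold; the lot has no other accessory structure; there is no plumbing or electrical service. However, paragraph (m) must be considered: (m) operates against (b): a current Standing Registration is held. (b) is therefore removed.
Exception (c): a current Standing Exemption Letter is held; no windows face an adjoining lot; a current Schedule 3 Clearance is held — every condition holds. But applying paragraph (n): (n) is engaged — a home-based business operates on the lot. So (c) is unavailable.
Exception (d) requires that assessed value is less than $359,000; but assessed value is $368,500, not less than $359,000, so (d) is unavailable.
Exception (e) requires that the structure's height is less than 12 ft; but the structure's height is 12 ft, not less than 12 ft, so (e) is unavailable.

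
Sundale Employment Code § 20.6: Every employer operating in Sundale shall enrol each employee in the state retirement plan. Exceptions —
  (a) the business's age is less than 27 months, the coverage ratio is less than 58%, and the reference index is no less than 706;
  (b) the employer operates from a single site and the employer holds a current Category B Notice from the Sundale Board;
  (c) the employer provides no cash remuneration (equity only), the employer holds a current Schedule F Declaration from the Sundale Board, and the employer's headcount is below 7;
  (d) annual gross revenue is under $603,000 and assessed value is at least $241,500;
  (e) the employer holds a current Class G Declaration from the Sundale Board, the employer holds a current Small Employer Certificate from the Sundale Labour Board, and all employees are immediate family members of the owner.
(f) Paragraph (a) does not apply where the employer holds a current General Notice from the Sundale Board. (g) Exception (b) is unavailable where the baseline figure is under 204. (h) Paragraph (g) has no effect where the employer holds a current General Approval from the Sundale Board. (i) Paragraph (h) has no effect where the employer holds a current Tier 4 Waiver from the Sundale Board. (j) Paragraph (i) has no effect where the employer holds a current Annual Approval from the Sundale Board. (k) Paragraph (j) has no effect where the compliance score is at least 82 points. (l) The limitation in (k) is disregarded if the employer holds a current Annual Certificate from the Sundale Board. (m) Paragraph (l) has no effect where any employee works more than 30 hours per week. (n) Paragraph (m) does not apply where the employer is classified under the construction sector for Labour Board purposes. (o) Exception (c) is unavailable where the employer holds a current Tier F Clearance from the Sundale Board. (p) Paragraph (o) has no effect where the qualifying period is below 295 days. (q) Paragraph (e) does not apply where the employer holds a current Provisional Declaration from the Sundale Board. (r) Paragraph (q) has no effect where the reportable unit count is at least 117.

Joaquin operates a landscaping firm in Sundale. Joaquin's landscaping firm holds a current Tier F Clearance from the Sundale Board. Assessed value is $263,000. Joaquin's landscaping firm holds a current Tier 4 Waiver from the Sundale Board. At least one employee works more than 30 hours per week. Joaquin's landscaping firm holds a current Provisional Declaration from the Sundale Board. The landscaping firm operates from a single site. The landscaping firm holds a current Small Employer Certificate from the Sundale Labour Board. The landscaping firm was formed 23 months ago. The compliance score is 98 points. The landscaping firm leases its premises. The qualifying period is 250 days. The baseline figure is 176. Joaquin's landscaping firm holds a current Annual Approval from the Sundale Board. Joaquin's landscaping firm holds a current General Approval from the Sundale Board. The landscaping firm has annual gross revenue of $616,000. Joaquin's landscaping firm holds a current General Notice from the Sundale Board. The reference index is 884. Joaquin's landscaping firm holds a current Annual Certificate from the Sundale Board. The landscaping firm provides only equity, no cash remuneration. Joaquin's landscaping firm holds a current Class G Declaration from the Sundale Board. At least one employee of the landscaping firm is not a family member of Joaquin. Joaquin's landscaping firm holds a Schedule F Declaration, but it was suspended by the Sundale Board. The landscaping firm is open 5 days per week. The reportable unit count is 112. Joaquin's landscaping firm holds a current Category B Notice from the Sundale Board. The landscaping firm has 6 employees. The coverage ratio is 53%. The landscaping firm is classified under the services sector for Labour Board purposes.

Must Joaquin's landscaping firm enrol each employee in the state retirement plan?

Exception (a): the business's age is 23 months, less than the 27 months limit; the coverage ratio is 53%, less than the 58% limit; the reference index is 884, meeting the 706 threshold — every condition holds. But: (f) operates — a current General Notice is held. So (a) is unavailable.
Exception (b): the employer operates from a single site; a current Category B Notice is held — every condition holds. Turning to paragraphs (g)–(n): (g) is engaged — the baseline figure is 176, under the 204 limit. (h) would limit (g) — a current General Approval is held — but (i) sets (h) aside: (i) operates against (h): a current Tier 4 Waiver is held. (j) operates (a current Annual Approval is held), but is displaced by (k): (k) operates — the compliance score is 98 points, meeting the 82 points threshold. (l) operates (a current Annual Certificate is held), but yields to (m): (m) is engaged — at least one employee exceeds 30 hours/week. (n) is inapplicable (the landscaping firm is classified under the services sector), so (m) stands. Exception (b) does not apply.
Exception (c) requires that the employer holds a current Schedule F Declaration from the Sundale Board; but no current Schedule F Declaration is held, so (c) is unavailable.
Exception (d) requires that annual gross revenue is under $603,000; but annual gross revenue is $616,000, not under $603,000, so (d) is unavailable.
Exception (e) does not apply: at least one employee is not a family member.
Every exception is unavailable, so the rule governs.

Yes — Joaquin's landscaping firm must enrol each employee in the state retirement plan.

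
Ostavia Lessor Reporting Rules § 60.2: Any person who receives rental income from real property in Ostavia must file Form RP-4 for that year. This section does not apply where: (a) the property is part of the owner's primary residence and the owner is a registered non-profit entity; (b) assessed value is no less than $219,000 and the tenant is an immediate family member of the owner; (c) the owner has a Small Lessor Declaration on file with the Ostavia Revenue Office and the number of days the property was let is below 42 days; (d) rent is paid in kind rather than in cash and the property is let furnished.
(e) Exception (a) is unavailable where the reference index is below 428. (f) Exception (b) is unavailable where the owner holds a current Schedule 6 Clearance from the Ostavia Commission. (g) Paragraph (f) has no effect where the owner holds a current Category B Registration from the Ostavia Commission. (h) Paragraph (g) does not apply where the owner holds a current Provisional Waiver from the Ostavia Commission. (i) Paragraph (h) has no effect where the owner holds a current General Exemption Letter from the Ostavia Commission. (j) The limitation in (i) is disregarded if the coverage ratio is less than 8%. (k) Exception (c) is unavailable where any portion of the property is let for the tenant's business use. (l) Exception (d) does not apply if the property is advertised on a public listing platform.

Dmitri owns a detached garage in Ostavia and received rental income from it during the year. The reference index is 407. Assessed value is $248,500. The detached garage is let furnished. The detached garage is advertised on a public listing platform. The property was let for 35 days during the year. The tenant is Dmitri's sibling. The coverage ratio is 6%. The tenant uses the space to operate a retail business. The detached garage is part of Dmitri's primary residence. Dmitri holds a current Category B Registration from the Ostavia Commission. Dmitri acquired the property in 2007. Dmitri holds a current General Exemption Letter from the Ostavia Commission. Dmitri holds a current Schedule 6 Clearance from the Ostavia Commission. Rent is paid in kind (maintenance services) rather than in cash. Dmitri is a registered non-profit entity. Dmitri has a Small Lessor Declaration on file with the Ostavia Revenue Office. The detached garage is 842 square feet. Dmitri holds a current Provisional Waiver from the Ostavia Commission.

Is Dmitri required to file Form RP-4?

Yes — Dmitri must file Form RP-4.

Exception (a) is satisfied on its face — the detached garage is part of the primary residence; Dmitri is a registered non-profit. Turning to paragraph (e): (e) is engaged — the reference index is 407, below the 428 limit. (a) is therefore removed.
All of (b)'s requirements are met (assessed value is $248,500, meeting the $219,000 threshold; the tenant is an immediate family member). But applying paragraphs (f)–(j): (f) operates against (b): a current Schedule 6 Clearance is held. (g) is triggered (a current Category B Registration is held), but is itself disapplied by (h): (h) operates against (g): a current Provisional Waiver is held. (i) would limit (h) — a current General Exemption Letter is held — but (j) sets (i) aside: (j) is engaged — the coverage ratio is 6%, less than the 8% limit. Exception (b) does not apply.
Exception (c)'s conditions are all satisfied: a Small Lessor Declaration is on file; the number of days the property was let is 35 days, below the 42 days limit. Turning to paragraph (k): (k) operates against (c): the space is let for business use. (c) is therefore removed.
Exception (d)'s conditions are all satisfied: rent is paid in kind; the property is let furnished. But applying paragraph (l): (l) is engaged — the property is publicly advertised. (d) is therefore removed.
None of the exceptions is available; § 60.2 applies in full.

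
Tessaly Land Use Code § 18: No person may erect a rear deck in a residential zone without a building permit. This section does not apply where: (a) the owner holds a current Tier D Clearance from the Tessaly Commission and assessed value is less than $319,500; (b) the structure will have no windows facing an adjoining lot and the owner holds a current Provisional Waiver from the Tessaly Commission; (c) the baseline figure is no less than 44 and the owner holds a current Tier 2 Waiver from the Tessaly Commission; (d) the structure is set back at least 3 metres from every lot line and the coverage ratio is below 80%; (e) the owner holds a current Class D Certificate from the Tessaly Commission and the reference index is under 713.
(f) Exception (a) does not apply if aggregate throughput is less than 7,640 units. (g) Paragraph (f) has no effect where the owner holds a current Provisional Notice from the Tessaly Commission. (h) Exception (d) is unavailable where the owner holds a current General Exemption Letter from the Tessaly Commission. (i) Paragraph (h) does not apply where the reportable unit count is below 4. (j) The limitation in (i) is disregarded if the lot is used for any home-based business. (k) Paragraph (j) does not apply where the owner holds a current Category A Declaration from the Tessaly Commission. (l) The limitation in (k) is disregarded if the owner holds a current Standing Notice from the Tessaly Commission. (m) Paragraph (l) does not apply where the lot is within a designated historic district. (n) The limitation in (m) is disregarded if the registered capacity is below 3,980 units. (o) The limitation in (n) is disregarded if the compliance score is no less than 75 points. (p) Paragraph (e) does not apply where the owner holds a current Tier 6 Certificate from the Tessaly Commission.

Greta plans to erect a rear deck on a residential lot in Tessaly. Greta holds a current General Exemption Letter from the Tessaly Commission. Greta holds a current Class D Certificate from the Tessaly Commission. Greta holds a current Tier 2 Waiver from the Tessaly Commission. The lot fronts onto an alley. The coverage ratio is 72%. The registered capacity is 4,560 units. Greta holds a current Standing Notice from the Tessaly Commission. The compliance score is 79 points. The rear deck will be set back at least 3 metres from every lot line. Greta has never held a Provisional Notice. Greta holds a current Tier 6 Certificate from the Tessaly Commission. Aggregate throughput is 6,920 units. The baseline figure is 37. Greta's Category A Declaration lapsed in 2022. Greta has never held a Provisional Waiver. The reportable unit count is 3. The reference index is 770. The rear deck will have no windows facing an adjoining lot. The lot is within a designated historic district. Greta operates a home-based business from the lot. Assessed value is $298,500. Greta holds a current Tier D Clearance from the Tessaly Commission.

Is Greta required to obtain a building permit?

Exception (a) is satisfied on its face — a current Tier D Clearance is held; assessed value is $298,500, less than the $319,500 limit. But: (f) is triggered — aggregate throughput is 6,920 units, less than the 7,640 units limit. (g), which would lift (f), is not engaged — no current Provisional Notice is held. Exception (a) does not apply.
Exception (b) fails — the Provisional Waiver is not current.
Exception (c) requires that the baseline figure is no less than 44; but the baseline figure is 37, short of 44, so (c) is unavailable.
Exception (d)'s conditions are all satisfied: the setback is at least 3 m on every side; the coverage ratio is 72%, below the 80% limit. But applying paragraphs (h)–(o): (h) operates against (d): a current General Exemption Letter is held. (i) is engaged (the reportable unit count is 3, below the 4 limit), but is overridden by (j): (j) operates — a home-based business operates on the lot. (k) is not triggered (there is no Category A Declaration in force), so (j) stands. Exception (d) does not apply.
Exception (e) does not apply: the reference index is 770, not under 713.
No exception is made out. Greta falls within the general rule.

Yes — Greta must obtain a building permit.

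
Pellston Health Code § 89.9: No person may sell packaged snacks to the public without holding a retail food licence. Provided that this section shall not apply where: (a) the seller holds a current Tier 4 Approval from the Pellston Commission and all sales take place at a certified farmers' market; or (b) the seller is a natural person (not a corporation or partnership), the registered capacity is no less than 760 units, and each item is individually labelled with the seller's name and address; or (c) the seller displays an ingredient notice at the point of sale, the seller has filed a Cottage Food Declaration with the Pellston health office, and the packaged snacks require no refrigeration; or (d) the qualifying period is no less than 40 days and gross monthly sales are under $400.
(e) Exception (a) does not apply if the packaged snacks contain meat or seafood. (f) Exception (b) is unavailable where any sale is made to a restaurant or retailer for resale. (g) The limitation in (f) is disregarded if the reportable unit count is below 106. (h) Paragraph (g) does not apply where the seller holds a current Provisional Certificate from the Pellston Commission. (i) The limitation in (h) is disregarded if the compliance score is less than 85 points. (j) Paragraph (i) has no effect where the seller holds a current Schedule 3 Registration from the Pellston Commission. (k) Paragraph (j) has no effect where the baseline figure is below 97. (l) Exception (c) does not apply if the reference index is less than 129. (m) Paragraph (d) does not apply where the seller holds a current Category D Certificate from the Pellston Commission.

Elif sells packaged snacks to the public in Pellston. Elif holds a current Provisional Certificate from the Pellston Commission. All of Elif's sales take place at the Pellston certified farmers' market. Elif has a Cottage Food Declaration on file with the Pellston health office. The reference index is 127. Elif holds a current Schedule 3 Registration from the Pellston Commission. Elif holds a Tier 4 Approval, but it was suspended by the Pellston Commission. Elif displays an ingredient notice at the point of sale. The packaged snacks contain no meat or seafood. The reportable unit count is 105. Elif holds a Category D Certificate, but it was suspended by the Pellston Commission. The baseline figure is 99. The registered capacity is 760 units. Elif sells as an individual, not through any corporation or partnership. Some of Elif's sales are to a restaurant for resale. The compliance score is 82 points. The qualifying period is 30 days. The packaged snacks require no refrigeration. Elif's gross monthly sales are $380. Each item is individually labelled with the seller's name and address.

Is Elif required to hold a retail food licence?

Exception (a) fails — there is no Tier 4 Approval in force.
All of (b)'s requirements are met (the seller is a natural person; the registered capacity is 760 units, meeting the 760 units threshold; items are individually labelled). Turning to paragraphs (f)–(k): (f) is engaged — some sales are to a restaurant for resale. (g) would limit (f) — the reportable unit count is 105, below the 106 limit — but (h) sets (g) aside: (h) is triggered — a current Provisional Certificate is held. (i) would limit (h) — the compliance score is 82 points, less than the 85 points limit — but (j) sets (i) aside: (j) is triggered — a current Schedule 3 Registration is held. (k) is inapplicable (the baseline figure is 99, not below 97), so (j) stands. So (b) is unavailable.
All of (c)'s requirements are met (an ingredient notice is displayed; a Cottage Food Declaration is on file; the packaged snacks are shelf-stable). Turning to paragraph (l): (l) applies — the reference index is 127, less than the 129 limit. So (c) is unavailable.
Exception (d) fails — the qualifying period is 30 days, short of 40 days.
No exception applies. The general rule governs.

Yes — Elif must hold a retail food licence.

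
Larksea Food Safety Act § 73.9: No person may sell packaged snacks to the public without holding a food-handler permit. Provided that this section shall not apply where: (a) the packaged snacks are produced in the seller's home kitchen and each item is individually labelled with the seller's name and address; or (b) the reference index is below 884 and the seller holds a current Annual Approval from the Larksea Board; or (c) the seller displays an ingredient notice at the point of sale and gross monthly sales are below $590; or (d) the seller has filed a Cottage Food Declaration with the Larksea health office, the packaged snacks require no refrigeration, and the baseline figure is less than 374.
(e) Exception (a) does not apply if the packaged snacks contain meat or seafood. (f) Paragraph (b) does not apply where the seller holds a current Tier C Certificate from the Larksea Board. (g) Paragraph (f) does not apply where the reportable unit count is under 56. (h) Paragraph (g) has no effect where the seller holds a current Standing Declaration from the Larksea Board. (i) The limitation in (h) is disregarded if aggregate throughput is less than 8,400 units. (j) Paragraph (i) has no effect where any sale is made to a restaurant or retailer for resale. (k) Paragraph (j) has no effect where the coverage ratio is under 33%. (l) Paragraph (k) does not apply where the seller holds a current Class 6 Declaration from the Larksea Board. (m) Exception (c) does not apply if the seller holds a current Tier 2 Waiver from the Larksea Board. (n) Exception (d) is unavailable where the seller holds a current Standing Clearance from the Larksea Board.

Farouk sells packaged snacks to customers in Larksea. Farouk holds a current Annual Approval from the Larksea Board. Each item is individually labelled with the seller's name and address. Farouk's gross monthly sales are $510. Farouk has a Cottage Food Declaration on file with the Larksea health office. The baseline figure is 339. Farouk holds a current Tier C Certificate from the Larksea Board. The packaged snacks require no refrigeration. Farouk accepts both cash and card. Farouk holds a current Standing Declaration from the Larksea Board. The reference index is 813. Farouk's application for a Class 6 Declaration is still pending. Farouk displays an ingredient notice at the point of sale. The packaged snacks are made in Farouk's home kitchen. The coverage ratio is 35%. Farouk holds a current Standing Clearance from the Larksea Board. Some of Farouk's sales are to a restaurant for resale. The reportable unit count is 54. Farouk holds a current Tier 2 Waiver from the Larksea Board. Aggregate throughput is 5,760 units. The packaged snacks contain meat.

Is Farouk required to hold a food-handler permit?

Yes — Farouk must hold a food-handler permit.

Exception (a)'s conditions are all satisfied: the packaged snacks are home-kitchen produced; items are individually labelled. But applying paragraph (e): (e) is triggered — the packaged snacks contain meat. (a) is therefore removed.
Exception (b) is satisfied on its face — the reference index is 813, below the 884 limit; a current Annual Approval is held. However, paragraphs (f)–(l) must be considered: (f) operates against (b): a current Tier C Certificate is held. (g) would limit (f) — the reportable unit count is 54, under the 56 limit — but (h) sets (g) aside: (h) operates — a current Standing Declaration is held. (i) would limit (h) — aggregate throughput is 5,760 units, less than the 8,400 units limit — but (j) sets (i) aside: (j) operates against (i): some sales are to a restaurant for resale. (k), which would lift (j), is inapplicable — the coverage ratio is 35%, not under 33%. (b) is therefore removed.
Exception (c): an ingredient notice is displayed; gross monthly sales are $510, below the $590 limit — every condition holds. Turning to paragraph (m): (m) operates against (c): a current Tier 2 Waiver is held. So (c) is unavailable.
Exception (d)'s conditions are all satisfied: a Cottage Food Declaration is on file; the packaged snacks are shelf-stable; the baseline figure is 339, less than the 374 limit. Turning to paragraph (n): (n) operates against (d): a current Standing Clearance is held. So (d) is unavailable.
Every exception is unavailable, so the rule governs.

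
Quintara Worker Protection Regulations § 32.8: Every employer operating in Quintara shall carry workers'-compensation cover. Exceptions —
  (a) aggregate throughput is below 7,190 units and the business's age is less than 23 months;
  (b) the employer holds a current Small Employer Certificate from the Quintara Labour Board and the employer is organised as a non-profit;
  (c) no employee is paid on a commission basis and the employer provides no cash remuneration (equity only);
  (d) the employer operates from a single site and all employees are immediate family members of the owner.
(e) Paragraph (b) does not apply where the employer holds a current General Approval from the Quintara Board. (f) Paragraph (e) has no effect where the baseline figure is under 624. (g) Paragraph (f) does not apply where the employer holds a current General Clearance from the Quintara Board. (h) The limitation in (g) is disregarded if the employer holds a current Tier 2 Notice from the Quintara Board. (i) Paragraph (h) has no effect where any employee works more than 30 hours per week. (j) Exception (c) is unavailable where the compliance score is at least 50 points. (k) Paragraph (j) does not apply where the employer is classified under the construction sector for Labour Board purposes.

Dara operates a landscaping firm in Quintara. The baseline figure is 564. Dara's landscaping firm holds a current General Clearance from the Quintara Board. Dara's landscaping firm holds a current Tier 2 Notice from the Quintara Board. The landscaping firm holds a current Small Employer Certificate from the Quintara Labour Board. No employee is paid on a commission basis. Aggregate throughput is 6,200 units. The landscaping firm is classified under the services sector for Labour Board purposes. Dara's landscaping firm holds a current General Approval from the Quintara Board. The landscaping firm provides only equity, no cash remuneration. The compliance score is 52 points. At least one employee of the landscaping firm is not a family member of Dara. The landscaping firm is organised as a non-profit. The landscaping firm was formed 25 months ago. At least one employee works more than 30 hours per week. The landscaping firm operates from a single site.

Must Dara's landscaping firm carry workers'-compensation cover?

Yes — Dara's landscaping firm must carry workers'-compensation cover.

Exception (a) requires that the business's age is less than 23 months; but the business's age is 25 months, not less than 23 months, so (a) is unavailable.
Exception (b)'s conditions are all satisfied: a current Small Employer Certificate is held; the employer is a non-profit. But: (e) applies — a current General Approval is held. (f) would limit (e) — the baseline figure is 564, under the 624 limit — but (g) sets (f) aside: (g) applies — a current General Clearance is held. (h) operates (a current Tier 2 Notice is held), but is itself disapplied by (i): (i) applies — at least one employee exceeds 30 hours/week. (b) is therefore removed.
Exception (c)'s conditions are all satisfied: no employee is paid on commission; remuneration is equity-only. But: (j) operates against (c): the compliance score is 52 points, meeting the 50 points threshold. (k), which would lift (j), is inapplicable — the landscaping firm is classified under the services sector. So (c) is unavailable.
Exception (d) fails — at least one employee is not a family member.
No exception is made out. Dara's landscaping firm falls within the general rule.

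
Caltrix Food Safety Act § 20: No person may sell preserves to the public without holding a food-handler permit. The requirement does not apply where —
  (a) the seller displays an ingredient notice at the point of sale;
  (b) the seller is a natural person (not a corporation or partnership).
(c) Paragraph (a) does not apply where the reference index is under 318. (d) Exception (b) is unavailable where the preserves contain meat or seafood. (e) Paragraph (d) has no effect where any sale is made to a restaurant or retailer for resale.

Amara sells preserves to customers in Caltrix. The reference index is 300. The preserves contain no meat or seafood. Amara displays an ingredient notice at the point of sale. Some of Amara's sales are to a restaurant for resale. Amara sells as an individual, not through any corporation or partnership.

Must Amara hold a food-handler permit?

Exception (a): an ingredient notice is displayed — every condition holds. But: (c) operates — the reference index is 300, under the 318 limit. (a) is therefore removed.
Exception (b): the seller is a natural person — every condition holds. Considering the limiting provisions: (d), which would limit (b), is not triggered: the preserves contain no meat or seafood. (b) remains available.

No — exception (b) applies; Amara is not required to hold a food-handler permit.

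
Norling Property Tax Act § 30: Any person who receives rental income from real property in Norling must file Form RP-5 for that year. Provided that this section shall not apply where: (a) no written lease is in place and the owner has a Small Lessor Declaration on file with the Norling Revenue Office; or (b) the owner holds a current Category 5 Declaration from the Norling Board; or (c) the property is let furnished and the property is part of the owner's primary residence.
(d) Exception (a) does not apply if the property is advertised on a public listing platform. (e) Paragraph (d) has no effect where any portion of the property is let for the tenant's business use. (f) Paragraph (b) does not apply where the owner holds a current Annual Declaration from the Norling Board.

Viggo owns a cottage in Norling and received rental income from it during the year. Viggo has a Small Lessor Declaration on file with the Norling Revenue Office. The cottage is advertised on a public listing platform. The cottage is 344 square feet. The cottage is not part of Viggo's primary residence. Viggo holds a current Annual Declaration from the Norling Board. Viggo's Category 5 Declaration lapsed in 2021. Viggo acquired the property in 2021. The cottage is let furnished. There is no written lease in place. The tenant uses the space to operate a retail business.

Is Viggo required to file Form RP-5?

All of (a)'s requirements are met (there is no written lease; a Small Lessor Declaration is on file). Under paragraphs (d)–(e): (d) is engaged (the property is publicly advertised), but is itself disapplied by (e): (e) operates against (d): the space is let for business use. Exception (a) stands.
Exception (b) does not apply: there is no Category 5 Declaration in force.
Exception (c) requires that the property is part of the owner's primary residence; but the cottage is not part of the primary residence, so (c) is unavailable.

No — exception (a) applies; Viggo is not required to file Form RP-5.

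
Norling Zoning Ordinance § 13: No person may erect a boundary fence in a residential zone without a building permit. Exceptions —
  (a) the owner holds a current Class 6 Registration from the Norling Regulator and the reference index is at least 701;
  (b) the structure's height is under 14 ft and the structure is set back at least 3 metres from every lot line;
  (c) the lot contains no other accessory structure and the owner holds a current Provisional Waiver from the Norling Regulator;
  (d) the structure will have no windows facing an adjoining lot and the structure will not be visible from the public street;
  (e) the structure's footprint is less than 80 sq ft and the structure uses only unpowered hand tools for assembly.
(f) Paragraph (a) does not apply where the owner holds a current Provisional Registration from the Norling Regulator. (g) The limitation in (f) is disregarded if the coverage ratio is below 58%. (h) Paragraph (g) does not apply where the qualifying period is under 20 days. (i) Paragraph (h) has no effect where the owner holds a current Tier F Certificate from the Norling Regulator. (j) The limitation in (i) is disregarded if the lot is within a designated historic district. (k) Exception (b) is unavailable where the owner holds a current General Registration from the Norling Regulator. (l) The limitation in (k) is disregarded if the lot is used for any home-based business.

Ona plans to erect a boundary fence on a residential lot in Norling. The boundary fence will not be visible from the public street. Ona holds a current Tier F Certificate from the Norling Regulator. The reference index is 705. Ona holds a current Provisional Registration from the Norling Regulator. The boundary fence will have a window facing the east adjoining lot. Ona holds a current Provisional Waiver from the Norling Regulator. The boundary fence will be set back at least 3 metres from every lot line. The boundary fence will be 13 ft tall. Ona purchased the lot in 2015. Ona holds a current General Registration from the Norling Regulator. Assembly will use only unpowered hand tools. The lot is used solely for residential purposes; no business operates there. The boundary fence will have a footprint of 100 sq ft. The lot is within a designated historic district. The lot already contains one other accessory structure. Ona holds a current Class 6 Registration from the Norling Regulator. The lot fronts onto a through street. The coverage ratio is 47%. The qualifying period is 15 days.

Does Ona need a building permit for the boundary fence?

Yes — Ona must obtain a building permit.

All of (a)'s requirements are met (a current Class 6 Registration is held; the reference index is 705, meeting the 701 threshold). Turning to paragraphs (f)–(j): (f) is triggered — a current Provisional Registration is held. (g) would limit (f) — the coverage ratio is 47%, below the 58% limit — but (h) sets (g) aside: (h) applies — the qualifying period is 15 days, under the 20 days limit. (i) operates (a current Tier F Certificate is held), but is displaced by (j): (j) is triggered — the lot is in a historic district. Exception (a) does not apply.
All of (b)'s requirements are met (the structure's height is 13 ft, under the 14 ft limit; the setback is at least 3 m on every side). But: (k) is triggered — a current General Registration is held. (l) is inapplicable (the lot is solely residential), so (k) stands. (b) is therefore removed.
Exception (c) fails — the lot already has another accessory structure.
Exception (d) requires that the structure will have no windows facing an adjoining lot; but a window faces an adjoining lot, so (d) is unavailable.
Exception (e) does not apply: the structure's footprint is 100 sq ft, not less than 80 sq ft.
Every exception is unavailable, so the rule governs.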